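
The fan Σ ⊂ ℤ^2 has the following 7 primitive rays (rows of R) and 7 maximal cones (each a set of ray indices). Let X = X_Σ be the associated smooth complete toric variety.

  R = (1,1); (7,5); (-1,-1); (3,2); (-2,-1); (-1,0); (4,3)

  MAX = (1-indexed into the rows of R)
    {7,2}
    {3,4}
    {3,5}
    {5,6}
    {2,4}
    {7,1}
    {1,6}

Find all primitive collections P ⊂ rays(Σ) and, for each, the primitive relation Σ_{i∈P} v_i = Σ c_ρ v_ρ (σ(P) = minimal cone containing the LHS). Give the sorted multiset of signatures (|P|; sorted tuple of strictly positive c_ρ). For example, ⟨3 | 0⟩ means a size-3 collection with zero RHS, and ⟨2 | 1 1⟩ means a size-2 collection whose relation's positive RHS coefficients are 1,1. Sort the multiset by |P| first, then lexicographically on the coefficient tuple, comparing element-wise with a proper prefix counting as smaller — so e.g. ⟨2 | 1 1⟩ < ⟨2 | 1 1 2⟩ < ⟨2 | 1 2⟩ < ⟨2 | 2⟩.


Minimal non-faces — 14 found among 7 rays, 7 max cones:

  P = {1,3}:  v_{1} + v_{3} = 0  ⇒ sig = ⟨2 | 0⟩
  P = {1,4}:  v_{1} + v_{4} = v_{7}  ⇒ sig = ⟨2 | 1⟩
  P = {1,5}:  v_{1} + v_{5} = v_{6}  ⇒ sig = ⟨2 | 1⟩
  P = {3,6}:  v_{3} + v_{6} = v_{5}  ⇒ sig = ⟨2 | 1⟩
  P = {3,7}:  v_{3} + v_{7} = v_{4}  ⇒ sig = ⟨2 | 1⟩
  P = {4,5}:  v_{4} + v_{5} = v_{1}  ⇒ sig = ⟨2 | 1⟩
  P = {4,7}:  v_{4} + v_{7} = v_{2}  ⇒ sig = ⟨2 | 1⟩
  P = {2,5}:  v_{2} + v_{5} = v_{1} + v_{7}  ⇒ sig = ⟨2 | 1 1⟩
  P = {2,6}:  v_{2} + v_{6} = 2·v_{1} + v_{7}  ⇒ sig = ⟨2 | 1 2⟩
  P = {1,2}:  v_{1} + v_{2} = 2·v_{7}  ⇒ sig = ⟨2 | 2⟩
  P = {2,3}:  v_{2} + v_{3} = 2·v_{4}  ⇒ sig = ⟨2 | 2⟩
  P = {4,6}:  v_{4} + v_{6} = 2·v_{1}  ⇒ sig = ⟨2 | 2⟩
  P = {5,7}:  v_{5} + v_{7} = 2·v_{1}  ⇒ sig = ⟨2 | 2⟩
  P = {6,7}:  v_{6} + v_{7} = 3·v_{1}  ⇒ sig = ⟨2 | 3⟩

Sorted signature multiset PRS(X):
    ⟨2 | 0⟩
    ⟨2 | 1⟩
    ⟨2 | 1⟩
    ⟨2 | 1⟩
    ⟨2 | 1⟩
    ⟨2 | 1⟩
    ⟨2 | 1⟩
    ⟨2 | 1 1⟩
    ⟨2 | 1 2⟩
    ⟨2 | 2⟩
    ⟨2 | 2⟩
    ⟨2 | 2⟩
    ⟨2 | 2⟩
    ⟨2 | 3⟩


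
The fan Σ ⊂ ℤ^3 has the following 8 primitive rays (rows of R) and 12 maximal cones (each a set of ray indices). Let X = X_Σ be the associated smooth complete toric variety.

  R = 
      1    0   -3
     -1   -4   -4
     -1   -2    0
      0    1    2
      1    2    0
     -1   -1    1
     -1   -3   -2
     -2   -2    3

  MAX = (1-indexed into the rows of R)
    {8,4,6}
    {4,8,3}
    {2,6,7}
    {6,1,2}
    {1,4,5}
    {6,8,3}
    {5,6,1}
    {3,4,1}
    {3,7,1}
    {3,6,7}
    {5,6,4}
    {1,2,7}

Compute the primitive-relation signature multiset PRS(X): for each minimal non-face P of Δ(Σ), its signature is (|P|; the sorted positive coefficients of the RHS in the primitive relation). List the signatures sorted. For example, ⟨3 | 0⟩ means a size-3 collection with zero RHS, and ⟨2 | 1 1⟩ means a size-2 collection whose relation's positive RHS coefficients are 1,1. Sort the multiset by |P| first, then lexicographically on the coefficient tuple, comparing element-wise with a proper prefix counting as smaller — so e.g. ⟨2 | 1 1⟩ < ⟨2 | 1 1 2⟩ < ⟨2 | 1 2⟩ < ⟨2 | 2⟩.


14 collections generate NE(X_Σ); each relation:

  P={3,5}:  v_{3} + v_{5} = 0 — sig = ⟨2 | 0⟩
  P={1,8}:  v_{1} + v_{8} = v_{3} — sig = ⟨2 | 1⟩
  P={2,4}:  v_{2} + v_{4} = v_{7} — sig = ⟨2 | 1⟩
  P={4,7}:  v_{4} + v_{7} = v_{3} — sig = ⟨2 | 1⟩
  P={5,7}:  v_{5} + v_{7} = v_{1} + v_{6} — sig = ⟨2 | 1 1⟩
  P={5,8}:  v_{5} + v_{8} = v_{4} + v_{6} — sig = ⟨2 | 1 1⟩
  P={2,8}:  v_{2} + v_{8} = v_{3} + v_{6} + v_{7} — sig = ⟨2 | 1 1 1⟩
  P={7,8}:  v_{7} + v_{8} = 2·v_{3} + v_{6} — sig = ⟨2 | 1 2⟩
  P={2,3}:  v_{2} + v_{3} = 2·v_{7} — sig = ⟨2 | 2⟩
  P={2,5}:  v_{2} + v_{5} = 2·v_{1} + 2·v_{6} — sig = ⟨2 | 2 2⟩
  P={1,4,6}:  v_{1} + v_{4} + v_{6} = 0 — sig = ⟨3 | 0⟩
  P={1,3,6}:  v_{1} + v_{3} + v_{6} = v_{7} — sig = ⟨3 | 1⟩
  P={1,6,7}:  v_{1} + v_{6} + v_{7} = v_{2} — sig = ⟨3 | 1⟩
  P={3,4,6}:  v_{3} + v_{4} + v_{6} = v_{8} — sig = ⟨3 | 1⟩

Signatures (|P|; sorted positive RHS coefficients), sorted:
    |P|=2: 10 collections, coeffs (), (1), (1), (1), (1,1), (1,1), (1,1,1), (1,2), (2), (2,2)
    |P|=3: 4 collections, coeffs (), (1), (1), (1)


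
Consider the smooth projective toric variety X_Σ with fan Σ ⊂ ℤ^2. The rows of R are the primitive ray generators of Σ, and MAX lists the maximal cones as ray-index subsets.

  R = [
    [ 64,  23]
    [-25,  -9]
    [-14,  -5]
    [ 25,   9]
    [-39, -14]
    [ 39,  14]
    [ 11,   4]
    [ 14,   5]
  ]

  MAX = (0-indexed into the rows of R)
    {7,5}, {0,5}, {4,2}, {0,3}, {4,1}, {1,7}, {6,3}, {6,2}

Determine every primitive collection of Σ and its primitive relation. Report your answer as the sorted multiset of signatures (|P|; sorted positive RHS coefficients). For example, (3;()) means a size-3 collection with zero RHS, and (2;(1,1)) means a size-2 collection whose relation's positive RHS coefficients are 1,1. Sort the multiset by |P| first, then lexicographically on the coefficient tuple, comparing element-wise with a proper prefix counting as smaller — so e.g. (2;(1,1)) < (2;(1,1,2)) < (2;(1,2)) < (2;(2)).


Σ has 20 primitive collections:

  P={1,3}:  v_{1} + v_{3} = 0  ⟹  sig = (2;())
  P={2,7}:  v_{2} + v_{7} = 0  ⟹  sig = (2;())
  P={4,5}:  v_{4} + v_{5} = 0  ⟹  sig = (2;())
  P={0,1}:  v_{0} + v_{1} = v_{5}  ⟹  sig = (2;(1))
  P={0,4}:  v_{0} + v_{4} = v_{3}  ⟹  sig = (2;(1))
  P={1,2}:  v_{1} + v_{2} = v_{4}  ⟹  sig = (2;(1))
  P={1,5}:  v_{1} + v_{5} = v_{7}  ⟹  sig = (2;(1))
  P={1,6}:  v_{1} + v_{6} = v_{2}  ⟹  sig = (2;(1))
  P={2,3}:  v_{2} + v_{3} = v_{6}  ⟹  sig = (2;(1))
  P={2,5}:  v_{2} + v_{5} = v_{3}  ⟹  sig = (2;(1))
  P={3,4}:  v_{3} + v_{4} = v_{2}  ⟹  sig = (2;(1))
  P={3,5}:  v_{3} + v_{5} = v_{0}  ⟹  sig = (2;(1))
  P={3,7}:  v_{3} + v_{7} = v_{5}  ⟹  sig = (2;(1))
  P={4,7}:  v_{4} + v_{7} = v_{1}  ⟹  sig = (2;(1))
  P={6,7}:  v_{6} + v_{7} = v_{3}  ⟹  sig = (2;(1))
  P={0,2}:  v_{0} + v_{2} = 2·v_{3}  ⟹  sig = (2;(2))
  P={0,7}:  v_{0} + v_{7} = 2·v_{5}  ⟹  sig = (2;(2))
  P={4,6}:  v_{4} + v_{6} = 2·v_{2}  ⟹  sig = (2;(2))
  P={5,6}:  v_{5} + v_{6} = 2·v_{3}  ⟹  sig = (2;(2))
  P={0,6}:  v_{0} + v_{6} = 3·v_{3}  ⟹  sig = (2;(3))

so the primitive-relation signature multiset is
    (2;())
    (2;())
    (2;())
    (2;(1))
    (2;(1))
    (2;(1))
    (2;(1))
    (2;(1))
    (2;(1))
    (2;(1))
    (2;(1))
    (2;(1))
    (2;(1))
    (2;(1))
    (2;(1))
    (2;(2))
    (2;(2))
    (2;(2))
    (2;(2))
    (2;(3))


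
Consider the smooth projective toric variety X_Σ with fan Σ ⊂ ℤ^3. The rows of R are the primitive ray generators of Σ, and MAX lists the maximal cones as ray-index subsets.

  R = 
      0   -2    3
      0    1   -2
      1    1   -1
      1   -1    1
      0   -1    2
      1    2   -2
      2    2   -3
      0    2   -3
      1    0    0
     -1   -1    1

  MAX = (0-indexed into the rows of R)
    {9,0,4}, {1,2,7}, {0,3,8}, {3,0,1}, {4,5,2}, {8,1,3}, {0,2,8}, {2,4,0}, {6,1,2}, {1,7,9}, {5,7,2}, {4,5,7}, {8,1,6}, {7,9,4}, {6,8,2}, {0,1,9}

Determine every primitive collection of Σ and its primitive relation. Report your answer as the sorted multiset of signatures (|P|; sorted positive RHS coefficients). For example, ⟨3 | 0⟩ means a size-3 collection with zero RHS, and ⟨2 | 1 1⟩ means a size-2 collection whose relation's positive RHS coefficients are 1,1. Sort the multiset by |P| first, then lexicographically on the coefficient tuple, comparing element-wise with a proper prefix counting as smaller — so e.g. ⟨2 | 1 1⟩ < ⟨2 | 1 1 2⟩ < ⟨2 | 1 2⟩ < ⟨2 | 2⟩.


Σ has 25 primitive collections:

  {0,7}:  v_{0} + v_{7} = 0  ⟹  sig = ⟨2 | 0⟩
  {1,4}:  v_{1} + v_{4} = 0  ⟹  sig = ⟨2 | 0⟩
  {2,9}:  v_{2} + v_{9} = 0  ⟹  sig = ⟨2 | 0⟩
  {0,5}:  v_{0} + v_{5} = v_{2} + v_{4}  ⟹  sig = ⟨2 | 1 1⟩
  {1,5}:  v_{1} + v_{5} = v_{2} + v_{7}  ⟹  sig = ⟨2 | 1 1⟩
  {3,4}:  v_{3} + v_{4} = v_{0} + v_{8}  ⟹  sig = ⟨2 | 1 1⟩
  {3,5}:  v_{3} + v_{5} = v_{2} + v_{8}  ⟹  sig = ⟨2 | 1 1⟩
  {3,7}:  v_{3} + v_{7} = v_{1} + v_{8}  ⟹  sig = ⟨2 | 1 1⟩
  {4,6}:  v_{4} + v_{6} = v_{2} + v_{8}  ⟹  sig = ⟨2 | 1 1⟩
  {4,8}:  v_{4} + v_{8} = v_{0} + v_{2}  ⟹  sig = ⟨2 | 1 1⟩
  {5,9}:  v_{5} + v_{9} = v_{4} + v_{7}  ⟹  sig = ⟨2 | 1 1⟩
  {6,9}:  v_{6} + v_{9} = v_{1} + v_{8}  ⟹  sig = ⟨2 | 1 1⟩
  {7,8}:  v_{7} + v_{8} = v_{1} + v_{2}  ⟹  sig = ⟨2 | 1 1⟩
  {8,9}:  v_{8} + v_{9} = v_{0} + v_{1}  ⟹  sig = ⟨2 | 1 1⟩
  {3,6}:  v_{3} + v_{6} = v_{1} + 3·v_{8}  ⟹  sig = ⟨2 | 1 3⟩
  {5,6}:  v_{5} + v_{6} = v_{1} + 3·v_{2}  ⟹  sig = ⟨2 | 1 3⟩
  {0,6}:  v_{0} + v_{6} = 2·v_{8}  ⟹  sig = ⟨2 | 2⟩
  {2,3}:  v_{2} + v_{3} = 2·v_{8}  ⟹  sig = ⟨2 | 2⟩
  {5,8}:  v_{5} + v_{8} = 2·v_{2}  ⟹  sig = ⟨2 | 2⟩
  {3,9}:  v_{3} + v_{9} = 2·v_{0} + 2·v_{1}  ⟹  sig = ⟨2 | 2 2⟩
  {6,7}:  v_{6} + v_{7} = 2·v_{1} + 2·v_{2}  ⟹  sig = ⟨2 | 2 2⟩
  {0,1,2}:  v_{0} + v_{1} + v_{2} = v_{8}  ⟹  sig = ⟨3 | 1⟩
  {0,1,8}:  v_{0} + v_{1} + v_{8} = v_{3}  ⟹  sig = ⟨3 | 1⟩
  {1,2,8}:  v_{1} + v_{2} + v_{8} = v_{6}  ⟹  sig = ⟨3 | 1⟩
  {2,4,7}:  v_{2} + v_{4} + v_{7} = v_{5}  ⟹  sig = ⟨3 | 1⟩

Hence PRS(X_Σ) =
{ ⟨2 | 0⟩ ×3,  ⟨2 | 1 1⟩ ×11,  ⟨2 | 1 3⟩ ×2,  ⟨2 | 2⟩ ×3,  ⟨2 | 2 2⟩ ×2,  ⟨3 | 1⟩ ×4 }


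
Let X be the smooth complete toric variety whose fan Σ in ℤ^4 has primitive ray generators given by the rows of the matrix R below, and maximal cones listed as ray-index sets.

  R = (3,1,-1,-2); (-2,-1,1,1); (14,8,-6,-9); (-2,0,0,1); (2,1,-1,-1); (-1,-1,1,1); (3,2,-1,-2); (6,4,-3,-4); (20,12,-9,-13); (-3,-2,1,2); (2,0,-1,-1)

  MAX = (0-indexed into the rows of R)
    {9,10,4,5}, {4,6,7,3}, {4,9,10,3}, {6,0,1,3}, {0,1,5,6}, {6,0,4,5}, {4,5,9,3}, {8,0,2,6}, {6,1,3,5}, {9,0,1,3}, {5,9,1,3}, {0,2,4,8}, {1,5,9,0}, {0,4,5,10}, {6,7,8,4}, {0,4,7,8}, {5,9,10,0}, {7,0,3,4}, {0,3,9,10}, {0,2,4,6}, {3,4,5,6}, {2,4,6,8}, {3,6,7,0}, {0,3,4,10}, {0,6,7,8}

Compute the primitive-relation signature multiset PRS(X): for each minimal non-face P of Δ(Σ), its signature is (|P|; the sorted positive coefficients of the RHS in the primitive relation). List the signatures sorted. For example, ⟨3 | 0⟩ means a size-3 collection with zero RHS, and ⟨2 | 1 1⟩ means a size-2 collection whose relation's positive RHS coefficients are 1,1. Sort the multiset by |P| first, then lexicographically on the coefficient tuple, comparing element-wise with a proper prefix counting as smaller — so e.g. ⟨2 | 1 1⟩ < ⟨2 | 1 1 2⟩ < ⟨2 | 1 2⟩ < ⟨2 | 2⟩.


Σ has 25 primitive collections:

  P = {1,4}:  v_{1} + v_{4} = 0  ⟹  sig = ⟨2 | 0⟩
  P = {6,9}:  v_{6} + v_{9} = 0  ⟹  sig = ⟨2 | 0⟩
  P = {2,7}:  v_{2} + v_{7} = v_{8}  ⟹  sig = ⟨2 | 1⟩
  P = {1,10}:  v_{1} + v_{10} = v_{0} + v_{9}  ⟹  sig = ⟨2 | 1 1⟩
  P = {5,7}:  v_{5} + v_{7} = v_{4} + v_{6}  ⟹  sig = ⟨2 | 1 1⟩
  P = {6,10}:  v_{6} + v_{10} = v_{0} + v_{4}  ⟹  sig = ⟨2 | 1 1⟩
  P = {1,2}:  v_{1} + v_{2} = v_{0} + v_{6} + v_{7}  ⟹  sig = ⟨2 | 1 1 1⟩
  P = {1,7}:  v_{1} + v_{7} = v_{0} + v_{3} + v_{6}  ⟹  sig = ⟨2 | 1 1 1⟩
  P = {2,9}:  v_{2} + v_{9} = v_{0} + v_{4} + v_{7}  ⟹  sig = ⟨2 | 1 1 1⟩
  P = {5,8}:  v_{5} + v_{8} = v_{2} + v_{4} + v_{6}  ⟹  sig = ⟨2 | 1 1 1⟩
  P = {7,9}:  v_{7} + v_{9} = v_{0} + v_{3} + v_{4}  ⟹  sig = ⟨2 | 1 1 1⟩
  P = {1,8}:  v_{1} + v_{8} = v_{0} + v_{6} + 2·v_{7}  ⟹  sig = ⟨2 | 1 1 2⟩
  P = {8,9}:  v_{8} + v_{9} = v_{0} + v_{4} + 2·v_{7}  ⟹  sig = ⟨2 | 1 1 2⟩
  P = {2,5}:  v_{2} + v_{5} = v_{0} + 2·v_{4} + 2·v_{6}  ⟹  sig = ⟨2 | 1 2 2⟩
  P = {2,10}:  v_{2} + v_{10} = 2·v_{0} + 2·v_{4} + v_{7}  ⟹  sig = ⟨2 | 1 2 2⟩
  P = {7,10}:  v_{7} + v_{10} = 2·v_{0} + v_{3} + 2·v_{4}  ⟹  sig = ⟨2 | 1 2 2⟩
  P = {2,3}:  v_{2} + v_{3} = 2·v_{7}  ⟹  sig = ⟨2 | 2⟩
  P = {8,10}:  v_{8} + v_{10} = 2·v_{0} + 2·v_{4} + 2·v_{7}  ⟹  sig = ⟨2 | 2 2 2⟩
  P = {3,8}:  v_{3} + v_{8} = 3·v_{7}  ⟹  sig = ⟨2 | 3⟩
  P = {0,3,5}:  v_{0} + v_{3} + v_{5} = 0  ⟹  sig = ⟨3 | 0⟩
  P = {0,4,9}:  v_{0} + v_{4} + v_{9} = v_{10}  ⟹  sig = ⟨3 | 1⟩
  P = {3,5,10}:  v_{3} + v_{5} + v_{10} = v_{4} + v_{9}  ⟹  sig = ⟨3 | 1 1⟩
  P = {0,3,4,6}:  v_{0} + v_{3} + v_{4} + v_{6} = v_{7}  ⟹  sig = ⟨4 | 1⟩
  P = {0,4,6,7}:  v_{0} + v_{4} + v_{6} + v_{7} = v_{2}  ⟹  sig = ⟨4 | 1⟩
  P = {0,4,6,8}:  v_{0} + v_{4} + v_{6} + v_{8} = 2·v_{2}  ⟹  sig = ⟨4 | 2⟩

Sorted signature multiset PRS(X):
    ⟨2 | 0⟩
    ⟨2 | 0⟩
    ⟨2 | 1⟩
    ⟨2 | 1 1⟩
    ⟨2 | 1 1⟩
    ⟨2 | 1 1⟩
    ⟨2 | 1 1 1⟩
    ⟨2 | 1 1 1⟩
    ⟨2 | 1 1 1⟩
    ⟨2 | 1 1 1⟩
    ⟨2 | 1 1 1⟩
    ⟨2 | 1 1 2⟩
    ⟨2 | 1 1 2⟩
    ⟨2 | 1 2 2⟩
    ⟨2 | 1 2 2⟩
    ⟨2 | 1 2 2⟩
    ⟨2 | 2⟩
    ⟨2 | 2 2 2⟩
    ⟨2 | 3⟩
    ⟨3 | 0⟩
    ⟨3 | 1⟩
    ⟨3 | 1 1⟩
    ⟨4 | 1⟩
    ⟨4 | 1⟩
    ⟨4 | 2⟩


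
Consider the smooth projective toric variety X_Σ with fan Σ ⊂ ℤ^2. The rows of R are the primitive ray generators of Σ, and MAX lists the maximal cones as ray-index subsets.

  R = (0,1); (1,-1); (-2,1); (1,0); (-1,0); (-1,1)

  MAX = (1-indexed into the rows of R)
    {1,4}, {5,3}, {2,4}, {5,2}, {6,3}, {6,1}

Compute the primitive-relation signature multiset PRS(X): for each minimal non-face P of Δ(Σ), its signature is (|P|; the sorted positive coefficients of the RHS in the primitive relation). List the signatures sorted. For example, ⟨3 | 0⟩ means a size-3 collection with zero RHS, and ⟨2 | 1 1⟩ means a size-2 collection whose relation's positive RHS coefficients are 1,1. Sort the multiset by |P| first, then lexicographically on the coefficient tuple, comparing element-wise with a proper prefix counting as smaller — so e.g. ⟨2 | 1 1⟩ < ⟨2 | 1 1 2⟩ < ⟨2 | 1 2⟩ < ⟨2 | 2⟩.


Σ has 9 primitive collections:

  P = {2,6}:  v_{2} + v_{6} = 0  →  sig = ⟨2 | 0⟩
  P = {4,5}:  v_{4} + v_{5} = 0  →  sig = ⟨2 | 0⟩
  P = {1,2}:  v_{1} + v_{2} = v_{4}  →  sig = ⟨2 | 1⟩
  P = {1,5}:  v_{1} + v_{5} = v_{6}  →  sig = ⟨2 | 1⟩
  P = {2,3}:  v_{2} + v_{3} = v_{5}  →  sig = ⟨2 | 1⟩
  P = {3,4}:  v_{3} + v_{4} = v_{6}  →  sig = ⟨2 | 1⟩
  P = {4,6}:  v_{4} + v_{6} = v_{1}  →  sig = ⟨2 | 1⟩
  P = {5,6}:  v_{5} + v_{6} = v_{3}  →  sig = ⟨2 | 1⟩
  P = {1,3}:  v_{1} + v_{3} = 2·v_{6}  →  sig = ⟨2 | 2⟩

so the primitive-relation signature multiset is
[⟨2 | 0⟩, ⟨2 | 0⟩, ⟨2 | 1⟩, ⟨2 | 1⟩, ⟨2 | 1⟩, ⟨2 | 1⟩, ⟨2 | 1⟩, ⟨2 | 1⟩, ⟨2 | 2⟩]


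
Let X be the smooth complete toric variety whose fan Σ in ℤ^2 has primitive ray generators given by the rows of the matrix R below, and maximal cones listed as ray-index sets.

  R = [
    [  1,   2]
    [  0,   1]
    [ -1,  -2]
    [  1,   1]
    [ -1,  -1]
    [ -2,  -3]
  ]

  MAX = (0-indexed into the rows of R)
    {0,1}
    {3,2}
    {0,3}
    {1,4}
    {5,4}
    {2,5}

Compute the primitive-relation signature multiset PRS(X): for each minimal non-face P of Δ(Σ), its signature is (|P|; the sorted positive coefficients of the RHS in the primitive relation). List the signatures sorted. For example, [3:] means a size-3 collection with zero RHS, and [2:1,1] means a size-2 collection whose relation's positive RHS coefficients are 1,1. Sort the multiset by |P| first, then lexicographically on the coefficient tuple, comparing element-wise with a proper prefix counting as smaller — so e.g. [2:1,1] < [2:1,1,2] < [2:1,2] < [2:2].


|primitive collections| = 9. Relations:

  P={0,2}:  v_{0} + v_{2} = 0  so sig = [2:]
  P={3,4}:  v_{3} + v_{4} = 0  so sig = [2:]
  P={0,4}:  v_{0} + v_{4} = v_{1}  so sig = [2:1]
  P={0,5}:  v_{0} + v_{5} = v_{4}  so sig = [2:1]
  P={1,2}:  v_{1} + v_{2} = v_{4}  so sig = [2:1]
  P={1,3}:  v_{1} + v_{3} = v_{0}  so sig = [2:1]
  P={2,4}:  v_{2} + v_{4} = v_{5}  so sig = [2:1]
  P={3,5}:  v_{3} + v_{5} = v_{2}  so sig = [2:1]
  P={1,5}:  v_{1} + v_{5} = 2·v_{4}  so sig = [2:2]

Hence PRS(X_Σ) =
    |P|=2: 9 collections, coeffs (), (), (1), (1), (1), (1), (1), (1), (2)


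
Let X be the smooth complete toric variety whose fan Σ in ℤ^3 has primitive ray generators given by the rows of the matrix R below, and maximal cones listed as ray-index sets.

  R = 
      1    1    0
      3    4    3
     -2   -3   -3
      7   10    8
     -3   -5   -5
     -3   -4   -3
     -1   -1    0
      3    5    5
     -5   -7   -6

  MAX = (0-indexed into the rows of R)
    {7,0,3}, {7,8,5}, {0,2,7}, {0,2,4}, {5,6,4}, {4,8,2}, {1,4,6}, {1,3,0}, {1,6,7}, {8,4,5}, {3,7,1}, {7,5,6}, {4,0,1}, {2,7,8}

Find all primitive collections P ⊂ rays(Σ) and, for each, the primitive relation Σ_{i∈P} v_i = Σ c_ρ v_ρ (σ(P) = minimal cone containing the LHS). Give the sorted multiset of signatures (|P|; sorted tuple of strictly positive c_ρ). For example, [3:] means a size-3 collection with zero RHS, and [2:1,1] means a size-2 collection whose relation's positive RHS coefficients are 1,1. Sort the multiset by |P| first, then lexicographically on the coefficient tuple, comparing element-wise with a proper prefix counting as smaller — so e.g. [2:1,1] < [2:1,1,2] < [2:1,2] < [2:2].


16 minimal non-faces of Δ(Σ) (on 9 rays):

  P={0,6}:  v_{0} + v_{6} = 0  ⇒ sig = [2:]
  P={1,5}:  v_{1} + v_{5} = 0  ⇒ sig = [2:]
  P={4,7}:  v_{4} + v_{7} = 0  ⇒ sig = [2:]
  P={0,5}:  v_{0} + v_{5} = v_{2}  ⇒ sig = [2:1]
  P={1,2}:  v_{1} + v_{2} = v_{0}  ⇒ sig = [2:1]
  P={1,8}:  v_{1} + v_{8} = v_{2}  ⇒ sig = [2:1]
  P={2,5}:  v_{2} + v_{5} = v_{8}  ⇒ sig = [2:1]
  P={2,6}:  v_{2} + v_{6} = v_{5}  ⇒ sig = [2:1]
  P={3,4}:  v_{3} + v_{4} = v_{0} + v_{1}  ⇒ sig = [2:1,1]
  P={3,5}:  v_{3} + v_{5} = v_{0} + v_{7}  ⇒ sig = [2:1,1]
  P={3,6}:  v_{3} + v_{6} = v_{1} + v_{7}  ⇒ sig = [2:1,1]
  P={3,8}:  v_{3} + v_{8} = v_{0} + v_{2} + v_{7}  ⇒ sig = [2:1,1,1]
  P={2,3}:  v_{2} + v_{3} = 2·v_{0} + v_{7}  ⇒ sig = [2:1,2]
  P={0,8}:  v_{0} + v_{8} = 2·v_{2}  ⇒ sig = [2:2]
  P={6,8}:  v_{6} + v_{8} = 2·v_{5}  ⇒ sig = [2:2]
  P={0,1,7}:  v_{0} + v_{1} + v_{7} = v_{3}  ⇒ sig = [3:1]

so the primitive-relation signature multiset is
    [2:]
    [2:]
    [2:]
    [2:1]
    [2:1]
    [2:1]
    [2:1]
    [2:1]
    [2:1,1]
    [2:1,1]
    [2:1,1]
    [2:1,1,1]
    [2:1,2]
    [2:2]
    [2:2]
    [3:1]


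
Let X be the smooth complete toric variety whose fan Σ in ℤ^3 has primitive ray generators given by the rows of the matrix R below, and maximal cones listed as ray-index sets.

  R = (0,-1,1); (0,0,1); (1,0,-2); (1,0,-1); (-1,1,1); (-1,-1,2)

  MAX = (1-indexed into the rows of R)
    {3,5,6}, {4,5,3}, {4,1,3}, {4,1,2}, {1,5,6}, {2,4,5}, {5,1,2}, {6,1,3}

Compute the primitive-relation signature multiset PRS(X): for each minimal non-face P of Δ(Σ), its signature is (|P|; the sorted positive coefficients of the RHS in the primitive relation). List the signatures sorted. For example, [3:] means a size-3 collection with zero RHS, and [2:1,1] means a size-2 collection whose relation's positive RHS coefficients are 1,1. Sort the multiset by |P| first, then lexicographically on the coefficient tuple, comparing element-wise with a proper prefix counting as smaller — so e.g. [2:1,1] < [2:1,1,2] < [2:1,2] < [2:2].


|primitive collections| = 5. Relations:

  {2,3}:  v_{2} + v_{3} = v_{4} — sig = [2:1]
  {4,6}:  v_{4} + v_{6} = v_{1} — sig = [2:1]
  {2,6}:  v_{2} + v_{6} = 2·v_{1} + v_{5} — sig = [2:1,2]
  {1,3,5}:  v_{1} + v_{3} + v_{5} = 0 — sig = [3:]
  {1,4,5}:  v_{1} + v_{4} + v_{5} = v_{2} — sig = [3:1]

so the primitive-relation signature multiset is
    [2:1]
    [2:1]
    [2:1,2]
    [3:]
    [3:1]


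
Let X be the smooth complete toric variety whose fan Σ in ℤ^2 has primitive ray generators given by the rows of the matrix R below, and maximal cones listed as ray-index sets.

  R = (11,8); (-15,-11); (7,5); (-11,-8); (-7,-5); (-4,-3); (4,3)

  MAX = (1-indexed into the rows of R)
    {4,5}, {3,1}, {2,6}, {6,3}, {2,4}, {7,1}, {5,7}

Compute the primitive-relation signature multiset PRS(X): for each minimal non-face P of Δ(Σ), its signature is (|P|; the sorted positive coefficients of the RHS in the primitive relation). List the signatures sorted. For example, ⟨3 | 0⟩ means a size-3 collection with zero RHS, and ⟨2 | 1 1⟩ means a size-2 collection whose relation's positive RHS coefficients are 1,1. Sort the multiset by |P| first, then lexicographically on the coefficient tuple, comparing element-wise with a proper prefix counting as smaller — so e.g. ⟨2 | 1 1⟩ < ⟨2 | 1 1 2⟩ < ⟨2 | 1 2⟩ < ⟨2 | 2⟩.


Minimal non-faces — 14 found among 7 rays, 7 max cones:

  P = {1,4}:  v_{1} + v_{4} = 0  so sig = ⟨2 | 0⟩
  P = {3,5}:  v_{3} + v_{5} = 0  so sig = ⟨2 | 0⟩
  P = {6,7}:  v_{6} + v_{7} = 0  so sig = ⟨2 | 0⟩
  P = {1,2}:  v_{1} + v_{2} = v_{6}  so sig = ⟨2 | 1⟩
  P = {1,5}:  v_{1} + v_{5} = v_{7}  so sig = ⟨2 | 1⟩
  P = {1,6}:  v_{1} + v_{6} = v_{3}  so sig = ⟨2 | 1⟩
  P = {2,7}:  v_{2} + v_{7} = v_{4}  so sig = ⟨2 | 1⟩
  P = {3,4}:  v_{3} + v_{4} = v_{6}  so sig = ⟨2 | 1⟩
  P = {3,7}:  v_{3} + v_{7} = v_{1}  so sig = ⟨2 | 1⟩
  P = {4,6}:  v_{4} + v_{6} = v_{2}  so sig = ⟨2 | 1⟩
  P = {4,7}:  v_{4} + v_{7} = v_{5}  so sig = ⟨2 | 1⟩
  P = {5,6}:  v_{5} + v_{6} = v_{4}  so sig = ⟨2 | 1⟩
  P = {2,3}:  v_{2} + v_{3} = 2·v_{6}  so sig = ⟨2 | 2⟩
  P = {2,5}:  v_{2} + v_{5} = 2·v_{4}  so sig = ⟨2 | 2⟩

Sorted signature multiset PRS(X):
    ⟨2 | 0⟩
    ⟨2 | 0⟩
    ⟨2 | 0⟩
    ⟨2 | 1⟩
    ⟨2 | 1⟩
    ⟨2 | 1⟩
    ⟨2 | 1⟩
    ⟨2 | 1⟩
    ⟨2 | 1⟩
    ⟨2 | 1⟩
    ⟨2 | 1⟩
    ⟨2 | 1⟩
    ⟨2 | 2⟩
    ⟨2 | 2⟩


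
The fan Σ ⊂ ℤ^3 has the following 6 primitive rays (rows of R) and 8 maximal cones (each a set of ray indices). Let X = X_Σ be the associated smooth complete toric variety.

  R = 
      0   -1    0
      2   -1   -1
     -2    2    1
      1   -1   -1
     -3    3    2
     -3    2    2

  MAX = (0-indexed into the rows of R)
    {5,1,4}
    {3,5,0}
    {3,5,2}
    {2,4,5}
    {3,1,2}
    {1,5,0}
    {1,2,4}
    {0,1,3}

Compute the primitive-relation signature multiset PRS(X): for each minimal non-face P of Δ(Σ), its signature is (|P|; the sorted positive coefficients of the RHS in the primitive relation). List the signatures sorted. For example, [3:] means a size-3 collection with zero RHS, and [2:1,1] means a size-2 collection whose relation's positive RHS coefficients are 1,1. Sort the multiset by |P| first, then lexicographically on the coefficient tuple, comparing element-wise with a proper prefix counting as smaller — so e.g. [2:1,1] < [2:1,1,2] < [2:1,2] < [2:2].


Primitive collections (5):

  P={0,4}:  v_{0} + v_{4} = v_{5} ; sig = [2:1]
  P={3,4}:  v_{3} + v_{4} = v_{2} ; sig = [2:1]
  P={0,2}:  v_{0} + v_{2} = v_{3} + v_{5} ; sig = [2:1,1]
  P={1,3,5}:  v_{1} + v_{3} + v_{5} = 0 ; sig = [3:]
  P={1,2,5}:  v_{1} + v_{2} + v_{5} = v_{4} ; sig = [3:1]

so the primitive-relation signature multiset is
    [2:1]
    [2:1]
    [2:1,1]
    [3:]
    [3:1]


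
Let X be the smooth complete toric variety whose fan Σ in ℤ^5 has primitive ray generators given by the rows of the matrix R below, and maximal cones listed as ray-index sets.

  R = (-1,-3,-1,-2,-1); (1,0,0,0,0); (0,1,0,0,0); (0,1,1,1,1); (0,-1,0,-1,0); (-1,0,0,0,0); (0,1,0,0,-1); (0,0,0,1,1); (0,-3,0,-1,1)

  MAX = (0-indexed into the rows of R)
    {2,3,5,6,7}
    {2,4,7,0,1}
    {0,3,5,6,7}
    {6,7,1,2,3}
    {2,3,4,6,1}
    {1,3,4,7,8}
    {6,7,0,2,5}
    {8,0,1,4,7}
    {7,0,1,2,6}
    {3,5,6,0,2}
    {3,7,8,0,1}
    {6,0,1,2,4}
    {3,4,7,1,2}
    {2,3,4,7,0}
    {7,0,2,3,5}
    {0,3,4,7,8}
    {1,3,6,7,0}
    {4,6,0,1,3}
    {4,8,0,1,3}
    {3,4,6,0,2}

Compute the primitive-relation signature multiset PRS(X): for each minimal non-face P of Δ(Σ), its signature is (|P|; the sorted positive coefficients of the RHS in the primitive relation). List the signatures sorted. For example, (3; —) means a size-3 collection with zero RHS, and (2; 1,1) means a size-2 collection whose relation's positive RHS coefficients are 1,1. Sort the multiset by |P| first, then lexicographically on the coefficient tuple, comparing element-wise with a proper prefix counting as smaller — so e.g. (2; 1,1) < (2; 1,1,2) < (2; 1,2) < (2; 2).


Δ(Σ) — 9 vertices, 9 min non-faces:

  P = {1,5}:  v_{1} + v_{5} = 0  so sig = (2; —)
  P = {4,5}:  v_{4} + v_{5} = v_{0} + v_{2} + v_{3}  so sig = (2; 1,1,1)
  P = {6,8}:  v_{6} + v_{8} = v_{0} + v_{1} + v_{3}  so sig = (2; 1,1,1)
  P = {5,8}:  v_{5} + v_{8} = v_{0} + v_{3} + v_{4} + v_{7}  so sig = (2; 1,1,1,1)
  P = {2,8}:  v_{2} + v_{8} = 2·v_{4} + v_{7}  so sig = (2; 1,2)
  P = {4,6,7}:  v_{4} + v_{6} + v_{7} = 0  so sig = (3; —)
  P = {0,1,2,3}:  v_{0} + v_{1} + v_{2} + v_{3} = v_{4}  so sig = (4; 1)
  P = {0,1,3,4,7}:  v_{0} + v_{1} + v_{3} + v_{4} + v_{7} = v_{8}  so sig = (5; 1)
  P = {0,2,3,6,7}:  v_{0} + v_{2} + v_{3} + v_{6} + v_{7} = v_{5}  so sig = (5; 1)

Signatures (|P|; sorted positive RHS coefficients), sorted:
    (2; —)
    (2; 1,1,1)
    (2; 1,1,1)
    (2; 1,1,1,1)
    (2; 1,2)
    (3; —)
    (4; 1)
    (5; 1)
    (5; 1)


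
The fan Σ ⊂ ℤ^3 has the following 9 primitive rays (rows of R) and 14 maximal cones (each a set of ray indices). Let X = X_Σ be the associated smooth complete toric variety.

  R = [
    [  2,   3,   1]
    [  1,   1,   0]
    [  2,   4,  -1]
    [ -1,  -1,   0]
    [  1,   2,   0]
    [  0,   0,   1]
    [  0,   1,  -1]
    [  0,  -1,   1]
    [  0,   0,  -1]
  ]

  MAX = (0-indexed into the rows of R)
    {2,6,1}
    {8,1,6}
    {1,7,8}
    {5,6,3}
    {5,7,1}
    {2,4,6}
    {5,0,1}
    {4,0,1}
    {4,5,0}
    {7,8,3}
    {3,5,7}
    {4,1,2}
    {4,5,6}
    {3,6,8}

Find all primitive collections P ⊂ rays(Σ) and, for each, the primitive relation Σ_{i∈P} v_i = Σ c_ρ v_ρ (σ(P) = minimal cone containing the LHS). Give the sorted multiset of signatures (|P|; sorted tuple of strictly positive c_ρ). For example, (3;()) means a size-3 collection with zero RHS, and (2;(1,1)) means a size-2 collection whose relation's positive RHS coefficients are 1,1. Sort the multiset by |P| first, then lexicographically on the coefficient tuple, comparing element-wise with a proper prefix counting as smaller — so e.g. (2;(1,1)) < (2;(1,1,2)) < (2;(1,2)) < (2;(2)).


Σ has 18 primitive collections:

  P = {1,3}:  v_{1} + v_{3} = 0  ⟹  sig = (2;())
  P = {5,8}:  v_{5} + v_{8} = 0  ⟹  sig = (2;())
  P = {6,7}:  v_{6} + v_{7} = 0  ⟹  sig = (2;())
  P = {0,3}:  v_{0} + v_{3} = v_{4} + v_{5}  ⟹  sig = (2;(1,1))
  P = {0,8}:  v_{0} + v_{8} = v_{1} + v_{4}  ⟹  sig = (2;(1,1))
  P = {2,3}:  v_{2} + v_{3} = v_{4} + v_{6}  ⟹  sig = (2;(1,1))
  P = {2,7}:  v_{2} + v_{7} = v_{1} + v_{4}  ⟹  sig = (2;(1,1))
  P = {3,4}:  v_{3} + v_{4} = v_{5} + v_{6}  ⟹  sig = (2;(1,1))
  P = {4,7}:  v_{4} + v_{7} = v_{1} + v_{5}  ⟹  sig = (2;(1,1))
  P = {4,8}:  v_{4} + v_{8} = v_{1} + v_{6}  ⟹  sig = (2;(1,1))
  P = {0,2}:  v_{0} + v_{2} = v_{1} + 3·v_{4}  ⟹  sig = (2;(1,3))
  P = {0,6}:  v_{0} + v_{6} = 2·v_{4}  ⟹  sig = (2;(2))
  P = {2,5}:  v_{2} + v_{5} = 2·v_{4}  ⟹  sig = (2;(2))
  P = {0,7}:  v_{0} + v_{7} = 2·v_{1} + 2·v_{5}  ⟹  sig = (2;(2,2))
  P = {2,8}:  v_{2} + v_{8} = 2·v_{1} + 2·v_{6}  ⟹  sig = (2;(2,2))
  P = {1,4,5}:  v_{1} + v_{4} + v_{5} = v_{0}  ⟹  sig = (3;(1))
  P = {1,4,6}:  v_{1} + v_{4} + v_{6} = v_{2}  ⟹  sig = (3;(1))
  P = {1,5,6}:  v_{1} + v_{5} + v_{6} = v_{4}  ⟹  sig = (3;(1))

Signatures (|P|; sorted positive RHS coefficients), sorted:
    (2;())
    (2;())
    (2;())
    (2;(1,1))
    (2;(1,1))
    (2;(1,1))
    (2;(1,1))
    (2;(1,1))
    (2;(1,1))
    (2;(1,1))
    (2;(1,3))
    (2;(2))
    (2;(2))
    (2;(2,2))
    (2;(2,2))
    (3;(1))
    (3;(1))
    (3;(1))


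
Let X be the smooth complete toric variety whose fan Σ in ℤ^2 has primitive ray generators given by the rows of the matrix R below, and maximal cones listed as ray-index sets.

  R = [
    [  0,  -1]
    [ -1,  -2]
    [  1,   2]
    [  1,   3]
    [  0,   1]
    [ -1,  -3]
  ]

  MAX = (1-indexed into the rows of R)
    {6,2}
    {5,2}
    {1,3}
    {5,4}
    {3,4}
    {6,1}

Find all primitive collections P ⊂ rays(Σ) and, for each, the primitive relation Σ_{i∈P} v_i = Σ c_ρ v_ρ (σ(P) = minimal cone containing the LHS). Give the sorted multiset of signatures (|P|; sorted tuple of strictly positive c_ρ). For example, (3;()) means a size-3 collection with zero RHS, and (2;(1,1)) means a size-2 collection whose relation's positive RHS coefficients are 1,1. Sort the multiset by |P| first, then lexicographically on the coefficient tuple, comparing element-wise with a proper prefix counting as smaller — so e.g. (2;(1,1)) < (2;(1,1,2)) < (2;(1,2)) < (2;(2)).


Δ(Σ) — 6 vertices, 9 min non-faces:

  P = {1,5}:  v_{1} + v_{5} = 0 ; sig = (2;())
  P = {2,3}:  v_{2} + v_{3} = 0 ; sig = (2;())
  P = {4,6}:  v_{4} + v_{6} = 0 ; sig = (2;())
  P = {1,2}:  v_{1} + v_{2} = v_{6} ; sig = (2;(1))
  P = {1,4}:  v_{1} + v_{4} = v_{3} ; sig = (2;(1))
  P = {2,4}:  v_{2} + v_{4} = v_{5} ; sig = (2;(1))
  P = {3,5}:  v_{3} + v_{5} = v_{4} ; sig = (2;(1))
  P = {3,6}:  v_{3} + v_{6} = v_{1} ; sig = (2;(1))
  P = {5,6}:  v_{5} + v_{6} = v_{2} ; sig = (2;(1))

Sorted signature multiset PRS(X):
[(2;()), (2;()), (2;()), (2;(1)), (2;(1)), (2;(1)), (2;(1)), (2;(1)), (2;(1))]


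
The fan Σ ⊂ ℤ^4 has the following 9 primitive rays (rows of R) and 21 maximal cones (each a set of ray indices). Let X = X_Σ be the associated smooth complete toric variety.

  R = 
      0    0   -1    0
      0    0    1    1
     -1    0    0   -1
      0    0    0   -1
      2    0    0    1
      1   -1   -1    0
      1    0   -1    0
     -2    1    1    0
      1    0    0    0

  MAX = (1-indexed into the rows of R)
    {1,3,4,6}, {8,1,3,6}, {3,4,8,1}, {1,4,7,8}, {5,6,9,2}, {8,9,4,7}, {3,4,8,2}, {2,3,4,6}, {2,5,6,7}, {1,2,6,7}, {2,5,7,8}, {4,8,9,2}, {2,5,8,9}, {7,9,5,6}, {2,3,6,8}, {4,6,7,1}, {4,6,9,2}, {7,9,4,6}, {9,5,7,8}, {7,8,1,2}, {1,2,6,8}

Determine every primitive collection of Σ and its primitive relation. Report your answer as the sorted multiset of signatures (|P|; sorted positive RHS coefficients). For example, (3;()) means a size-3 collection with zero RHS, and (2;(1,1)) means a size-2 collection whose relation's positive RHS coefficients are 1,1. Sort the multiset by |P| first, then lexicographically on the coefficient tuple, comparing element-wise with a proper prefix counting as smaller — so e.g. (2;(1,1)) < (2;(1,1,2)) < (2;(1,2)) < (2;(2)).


Primitive collections (14):

  P={1,9}:  v_{1} + v_{9} = v_{7} ; sig = (2;(1))
  P={3,5}:  v_{3} + v_{5} = v_{9} ; sig = (2;(1))
  P={3,9}:  v_{3} + v_{9} = v_{4} ; sig = (2;(1))
  P={3,7}:  v_{3} + v_{7} = v_{1} + v_{4} ; sig = (2;(1,1))
  P={1,5}:  v_{1} + v_{5} = v_{2} + 2·v_{7} ; sig = (2;(1,2))
  P={4,5}:  v_{4} + v_{5} = 2·v_{9} ; sig = (2;(2))
  P={1,2,4}:  v_{1} + v_{2} + v_{4} = 0 ; sig = (3;())
  P={6,8,9}:  v_{6} + v_{8} + v_{9} = 0 ; sig = (3;())
  P={2,4,7}:  v_{2} + v_{4} + v_{7} = v_{9} ; sig = (3;(1))
  P={2,7,9}:  v_{2} + v_{7} + v_{9} = v_{5} ; sig = (3;(1))
  P={4,6,8}:  v_{4} + v_{6} + v_{8} = v_{3} ; sig = (3;(1))
  P={6,7,8}:  v_{6} + v_{7} + v_{8} = v_{1} ; sig = (3;(1))
  P={1,2,3}:  v_{1} + v_{2} + v_{3} = v_{6} + v_{8} ; sig = (3;(1,1))
  P={5,6,8}:  v_{5} + v_{6} + v_{8} = v_{2} + v_{7} ; sig = (3;(1,1))

Signatures (|P|; sorted positive RHS coefficients), sorted:
{ (2;(1)) ×3,  (2;(1,1)),  (2;(1,2)),  (2;(2)),  (3;()) ×2,  (3;(1)) ×4,  (3;(1,1)) ×2 }


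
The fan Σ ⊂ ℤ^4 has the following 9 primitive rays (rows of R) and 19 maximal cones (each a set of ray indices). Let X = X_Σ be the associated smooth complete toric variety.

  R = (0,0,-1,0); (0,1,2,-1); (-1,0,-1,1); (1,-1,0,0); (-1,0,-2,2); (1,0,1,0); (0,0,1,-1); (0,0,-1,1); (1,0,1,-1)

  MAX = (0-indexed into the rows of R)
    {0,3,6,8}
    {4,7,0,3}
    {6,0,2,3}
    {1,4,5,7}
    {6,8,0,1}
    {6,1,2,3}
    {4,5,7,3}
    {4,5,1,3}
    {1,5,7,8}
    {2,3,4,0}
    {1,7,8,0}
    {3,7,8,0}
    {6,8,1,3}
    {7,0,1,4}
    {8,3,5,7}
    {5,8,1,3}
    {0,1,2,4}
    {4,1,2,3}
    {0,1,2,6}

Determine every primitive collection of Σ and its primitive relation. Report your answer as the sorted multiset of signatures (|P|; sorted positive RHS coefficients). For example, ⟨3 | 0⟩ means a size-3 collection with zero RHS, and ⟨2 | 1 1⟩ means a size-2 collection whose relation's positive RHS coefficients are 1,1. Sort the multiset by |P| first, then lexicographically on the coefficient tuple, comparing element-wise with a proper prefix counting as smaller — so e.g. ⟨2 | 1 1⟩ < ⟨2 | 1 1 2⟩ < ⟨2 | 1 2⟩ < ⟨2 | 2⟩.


10 collections generate NE(X_Σ); each relation:

  P={2,8}:  v_{2} + v_{8} = 0  ⟹  sig = ⟨2 | 0⟩
  P={6,7}:  v_{6} + v_{7} = 0  ⟹  sig = ⟨2 | 0⟩
  P={2,7}:  v_{2} + v_{7} = v_{4}  ⟹  sig = ⟨2 | 1⟩
  P={4,6}:  v_{4} + v_{6} = v_{2}  ⟹  sig = ⟨2 | 1⟩
  P={4,8}:  v_{4} + v_{8} = v_{7}  ⟹  sig = ⟨2 | 1⟩
  P={0,5}:  v_{0} + v_{5} = v_{7} + v_{8}  ⟹  sig = ⟨2 | 1 1⟩
  P={5,6}:  v_{5} + v_{6} = v_{1} + v_{3}  ⟹  sig = ⟨2 | 1 1⟩
  P={2,5}:  v_{2} + v_{5} = v_{1} + v_{3} + v_{4}  ⟹  sig = ⟨2 | 1 1 1⟩
  P={0,1,3}:  v_{0} + v_{1} + v_{3} = v_{8}  ⟹  sig = ⟨3 | 1⟩
  P={1,3,7}:  v_{1} + v_{3} + v_{7} = v_{5}  ⟹  sig = ⟨3 | 1⟩

Sorted signature multiset PRS(X):
[⟨2 | 0⟩, ⟨2 | 0⟩, ⟨2 | 1⟩, ⟨2 | 1⟩, ⟨2 | 1⟩, ⟨2 | 1 1⟩, ⟨2 | 1 1⟩, ⟨2 | 1 1 1⟩, ⟨3 | 1⟩, ⟨3 | 1⟩]


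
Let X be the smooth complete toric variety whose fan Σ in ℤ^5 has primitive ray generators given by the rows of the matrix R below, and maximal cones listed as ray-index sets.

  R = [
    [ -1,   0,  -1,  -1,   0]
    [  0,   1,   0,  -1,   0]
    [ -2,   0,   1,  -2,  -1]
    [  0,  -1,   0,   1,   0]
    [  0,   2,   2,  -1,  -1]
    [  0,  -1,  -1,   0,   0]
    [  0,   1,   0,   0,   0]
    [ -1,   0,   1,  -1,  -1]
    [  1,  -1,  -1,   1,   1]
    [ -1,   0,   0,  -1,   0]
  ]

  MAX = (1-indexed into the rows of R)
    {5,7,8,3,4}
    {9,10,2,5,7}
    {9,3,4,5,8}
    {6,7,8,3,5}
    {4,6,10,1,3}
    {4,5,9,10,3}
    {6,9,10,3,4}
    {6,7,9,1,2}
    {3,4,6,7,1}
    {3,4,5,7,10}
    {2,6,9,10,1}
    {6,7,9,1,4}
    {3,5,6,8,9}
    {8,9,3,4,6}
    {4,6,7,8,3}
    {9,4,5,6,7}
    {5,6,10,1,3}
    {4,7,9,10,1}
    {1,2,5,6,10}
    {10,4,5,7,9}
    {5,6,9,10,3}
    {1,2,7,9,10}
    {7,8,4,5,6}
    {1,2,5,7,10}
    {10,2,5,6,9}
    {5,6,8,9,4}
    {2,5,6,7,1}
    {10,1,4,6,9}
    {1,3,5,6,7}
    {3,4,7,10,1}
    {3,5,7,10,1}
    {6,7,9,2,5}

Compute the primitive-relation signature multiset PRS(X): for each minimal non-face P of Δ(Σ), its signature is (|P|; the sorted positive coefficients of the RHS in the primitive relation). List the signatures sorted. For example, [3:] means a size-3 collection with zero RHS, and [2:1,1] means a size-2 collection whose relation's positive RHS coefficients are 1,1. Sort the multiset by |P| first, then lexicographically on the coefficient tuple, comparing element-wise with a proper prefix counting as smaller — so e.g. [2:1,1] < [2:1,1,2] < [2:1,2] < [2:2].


Primitive collections (13):

  P = {2,4}:  v_{2} + v_{4} = 0  ⟹  sig = [2:]
  P = {8,10}:  v_{8} + v_{10} = v_{3}  ⟹  sig = [2:1]
  P = {1,8}:  v_{1} + v_{8} = v_{3} + v_{6} + v_{7}  ⟹  sig = [2:1,1,1]
  P = {2,8}:  v_{2} + v_{8} = v_{5} + v_{6} + v_{10}  ⟹  sig = [2:1,1,1]
  P = {2,3}:  v_{2} + v_{3} = v_{5} + v_{6} + 2·v_{10}  ⟹  sig = [2:1,1,2]
  P = {7,8,9}:  v_{7} + v_{8} + v_{9} = 0  ⟹  sig = [3:]
  P = {1,5,9}:  v_{1} + v_{5} + v_{9} = v_{2}  ⟹  sig = [3:1]
  P = {3,7,9}:  v_{3} + v_{7} + v_{9} = v_{10}  ⟹  sig = [3:1]
  P = {6,7,10}:  v_{6} + v_{7} + v_{10} = v_{1}  ⟹  sig = [3:1]
  P = {1,4,5}:  v_{1} + v_{4} + v_{5} = v_{7} + v_{8}  ⟹  sig = [3:1,1]
  P = {1,3,9}:  v_{1} + v_{3} + v_{9} = v_{6} + 2·v_{10}  ⟹  sig = [3:1,2]
  P = {4,5,6,10}:  v_{4} + v_{5} + v_{6} + v_{10} = v_{8}  ⟹  sig = [4:1]
  P = {3,4,5,6}:  v_{3} + v_{4} + v_{5} + v_{6} = 2·v_{8}  ⟹  sig = [4:2]

so the primitive-relation signature multiset is
{ [2:],  [2:1],  [2:1,1,1] ×2,  [2:1,1,2],  [3:],  [3:1] ×3,  [3:1,1],  [3:1,2],  [4:1],  [4:2] }


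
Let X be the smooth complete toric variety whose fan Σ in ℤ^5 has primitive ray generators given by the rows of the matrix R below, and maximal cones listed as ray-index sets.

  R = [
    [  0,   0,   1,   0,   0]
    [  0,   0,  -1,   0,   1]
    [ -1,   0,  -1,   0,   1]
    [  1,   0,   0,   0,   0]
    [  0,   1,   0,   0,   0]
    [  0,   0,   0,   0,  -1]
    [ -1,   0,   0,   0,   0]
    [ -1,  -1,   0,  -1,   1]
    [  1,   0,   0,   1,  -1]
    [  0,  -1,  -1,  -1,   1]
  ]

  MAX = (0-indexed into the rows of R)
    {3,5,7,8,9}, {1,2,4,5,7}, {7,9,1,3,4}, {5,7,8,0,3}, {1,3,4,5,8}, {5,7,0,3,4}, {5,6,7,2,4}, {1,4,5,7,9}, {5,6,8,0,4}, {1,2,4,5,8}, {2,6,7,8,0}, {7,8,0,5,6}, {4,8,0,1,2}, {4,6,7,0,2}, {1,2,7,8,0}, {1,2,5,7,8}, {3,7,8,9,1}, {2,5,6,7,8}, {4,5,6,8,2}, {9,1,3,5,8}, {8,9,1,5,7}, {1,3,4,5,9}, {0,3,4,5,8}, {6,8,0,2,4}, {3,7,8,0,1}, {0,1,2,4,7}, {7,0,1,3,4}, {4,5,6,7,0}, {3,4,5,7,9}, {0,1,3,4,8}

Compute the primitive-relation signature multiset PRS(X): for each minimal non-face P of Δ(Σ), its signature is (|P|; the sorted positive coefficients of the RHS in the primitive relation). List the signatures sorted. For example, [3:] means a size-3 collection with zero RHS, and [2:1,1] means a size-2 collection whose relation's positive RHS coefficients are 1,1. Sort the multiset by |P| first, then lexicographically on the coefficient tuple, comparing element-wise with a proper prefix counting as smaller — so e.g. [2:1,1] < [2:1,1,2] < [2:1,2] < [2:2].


Δ(Σ) — 10 vertices, 11 min non-faces:

  {3,6}:  v_{3} + v_{6} = 0  ⇒ sig = [2:]
  {1,6}:  v_{1} + v_{6} = v_{2}  ⇒ sig = [2:1]
  {2,3}:  v_{2} + v_{3} = v_{1}  ⇒ sig = [2:1]
  {0,9}:  v_{0} + v_{9} = v_{3} + v_{7}  ⇒ sig = [2:1,1]
  {6,9}:  v_{6} + v_{9} = v_{1} + v_{5} + v_{7}  ⇒ sig = [2:1,1,1]
  {2,9}:  v_{2} + v_{9} = 2·v_{1} + v_{5} + v_{7}  ⇒ sig = [2:1,1,2]
  {0,1,5}:  v_{0} + v_{1} + v_{5} = 0  ⇒ sig = [3:]
  {4,7,8}:  v_{4} + v_{7} + v_{8} = 0  ⇒ sig = [3:]
  {0,2,5}:  v_{0} + v_{2} + v_{5} = v_{6}  ⇒ sig = [3:1]
  {4,8,9}:  v_{4} + v_{8} + v_{9} = v_{1} + v_{3} + v_{5}  ⇒ sig = [3:1,1,1]
  {1,3,5,7}:  v_{1} + v_{3} + v_{5} + v_{7} = v_{9}  ⇒ sig = [4:1]

so the primitive-relation signature multiset is
{ [2:],  [2:1] ×2,  [2:1,1],  [2:1,1,1],  [2:1,1,2],  [3:] ×2,  [3:1],  [3:1,1,1],  [4:1] }


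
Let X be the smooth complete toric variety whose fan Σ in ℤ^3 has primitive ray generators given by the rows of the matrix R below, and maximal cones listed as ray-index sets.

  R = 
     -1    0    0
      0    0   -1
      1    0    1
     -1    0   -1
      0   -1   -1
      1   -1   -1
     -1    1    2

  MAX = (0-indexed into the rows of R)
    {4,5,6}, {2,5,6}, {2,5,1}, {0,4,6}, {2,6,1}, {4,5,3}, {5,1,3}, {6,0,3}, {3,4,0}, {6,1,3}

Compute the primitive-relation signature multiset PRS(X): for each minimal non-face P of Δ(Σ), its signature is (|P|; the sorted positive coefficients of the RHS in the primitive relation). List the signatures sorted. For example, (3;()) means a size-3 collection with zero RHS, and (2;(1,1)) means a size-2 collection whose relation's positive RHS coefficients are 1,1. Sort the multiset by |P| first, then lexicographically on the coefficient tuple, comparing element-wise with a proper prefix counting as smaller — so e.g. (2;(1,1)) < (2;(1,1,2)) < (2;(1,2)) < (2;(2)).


Primitive collections (9):

  • {2,3}:  v_{2} + v_{3} = 0 — sig = (2;())
  • {0,1}:  v_{0} + v_{1} = v_{3} — sig = (2;(1))
  • {0,5}:  v_{0} + v_{5} = v_{4} — sig = (2;(1))
  • {0,2}:  v_{0} + v_{2} = v_{5} + v_{6} — sig = (2;(1,1))
  • {1,4}:  v_{1} + v_{4} = v_{3} + v_{5} — sig = (2;(1,1))
  • {2,4}:  v_{2} + v_{4} = 2·v_{5} + v_{6} — sig = (2;(1,2))
  • {1,5,6}:  v_{1} + v_{5} + v_{6} = 0 — sig = (3;())
  • {3,5,6}:  v_{3} + v_{5} + v_{6} = v_{0} — sig = (3;(1))
  • {3,4,6}:  v_{3} + v_{4} + v_{6} = 2·v_{0} — sig = (3;(2))

Signatures (|P|; sorted positive RHS coefficients), sorted:
    (2;())
    (2;(1))
    (2;(1))
    (2;(1,1))
    (2;(1,1))
    (2;(1,2))
    (3;())
    (3;(1))
    (3;(2))
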